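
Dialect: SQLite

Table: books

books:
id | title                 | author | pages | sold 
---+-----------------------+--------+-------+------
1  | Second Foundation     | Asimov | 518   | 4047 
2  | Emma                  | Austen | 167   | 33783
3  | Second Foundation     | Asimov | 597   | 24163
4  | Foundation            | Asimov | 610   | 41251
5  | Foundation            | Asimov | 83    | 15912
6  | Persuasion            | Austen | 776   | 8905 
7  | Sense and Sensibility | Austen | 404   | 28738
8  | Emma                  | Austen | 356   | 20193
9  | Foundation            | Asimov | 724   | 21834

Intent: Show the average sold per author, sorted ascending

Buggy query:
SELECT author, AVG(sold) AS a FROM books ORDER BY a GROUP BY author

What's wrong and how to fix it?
Bug: GROUP BY must precede ORDER BY

Fix: Reorder: SELECT … FROM … GROUP BY … ORDER BY …

Corrected query:
SELECT author, AVG(sold) AS a FROM books GROUP BY author ORDER BY a

Result:
author | a       
-------+---------
Asimov | 21441.4 
Austen | 22904.75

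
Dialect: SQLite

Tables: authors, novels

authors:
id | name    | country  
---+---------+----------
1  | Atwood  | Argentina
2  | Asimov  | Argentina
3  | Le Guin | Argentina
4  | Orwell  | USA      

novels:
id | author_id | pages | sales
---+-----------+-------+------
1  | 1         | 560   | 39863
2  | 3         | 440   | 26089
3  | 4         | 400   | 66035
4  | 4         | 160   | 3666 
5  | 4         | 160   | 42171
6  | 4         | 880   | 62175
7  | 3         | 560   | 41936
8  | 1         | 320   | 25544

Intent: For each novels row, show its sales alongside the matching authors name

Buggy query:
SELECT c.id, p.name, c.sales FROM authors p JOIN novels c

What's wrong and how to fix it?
Bug: JOIN with no ON clause produces a cartesian product; every novels row pairs with every authors row

Fix: Add ON c.author_id = p.id to the JOIN

Corrected query:
SELECT c.id, p.name, c.sales FROM authors p JOIN novels c ON c.author_id = p.id

Result:
id | name    | sales
---+---------+------
1  | Atwood  | 39863
2  | Le Guin | 26089
3  | Orwell  | 66035
4  | Orwell  | 3666 
5  | Orwell  | 42171
6  | Orwell  | 62175
7  | Le Guin | 41936
8  | Atwood  | 25544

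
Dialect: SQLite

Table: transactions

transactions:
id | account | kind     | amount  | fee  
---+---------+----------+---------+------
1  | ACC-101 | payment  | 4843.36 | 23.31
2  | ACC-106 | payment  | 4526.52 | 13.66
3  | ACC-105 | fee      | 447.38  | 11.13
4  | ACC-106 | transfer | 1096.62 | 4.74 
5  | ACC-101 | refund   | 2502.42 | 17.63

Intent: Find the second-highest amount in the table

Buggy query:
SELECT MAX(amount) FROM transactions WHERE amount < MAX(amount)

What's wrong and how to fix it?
Bug: The inner MAX is an aggregate inside WHERE, which is not allowed

Fix: Put the inner MAX in a scalar subquery

Corrected query:
SELECT MAX(amount) FROM transactions WHERE amount < (SELECT MAX(amount) FROM transactions)

Result:
MAX(amount)
-----------
4526.52    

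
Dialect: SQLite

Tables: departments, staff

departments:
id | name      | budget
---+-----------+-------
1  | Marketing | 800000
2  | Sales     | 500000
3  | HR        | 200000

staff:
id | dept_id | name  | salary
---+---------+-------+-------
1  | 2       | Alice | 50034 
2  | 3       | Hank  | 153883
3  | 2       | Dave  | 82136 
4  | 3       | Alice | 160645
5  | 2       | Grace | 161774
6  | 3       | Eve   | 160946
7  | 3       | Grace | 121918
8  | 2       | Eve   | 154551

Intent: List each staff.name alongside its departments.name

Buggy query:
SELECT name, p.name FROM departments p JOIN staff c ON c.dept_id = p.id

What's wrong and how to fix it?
Bug: 'name' exists in both joined tables, so the database can't tell which one is meant

Fix: Prefix ambiguous columns with the table alias

Corrected query:
SELECT c.name, p.name FROM departments p JOIN staff c ON c.dept_id = p.id

Result:
name  | name 
------+------
Alice | Sales
Hank  | HR   
Dave  | Sales
Alice | HR   
Grace | Sales
Eve   | HR   
Grace | HR   
Eve   | Sales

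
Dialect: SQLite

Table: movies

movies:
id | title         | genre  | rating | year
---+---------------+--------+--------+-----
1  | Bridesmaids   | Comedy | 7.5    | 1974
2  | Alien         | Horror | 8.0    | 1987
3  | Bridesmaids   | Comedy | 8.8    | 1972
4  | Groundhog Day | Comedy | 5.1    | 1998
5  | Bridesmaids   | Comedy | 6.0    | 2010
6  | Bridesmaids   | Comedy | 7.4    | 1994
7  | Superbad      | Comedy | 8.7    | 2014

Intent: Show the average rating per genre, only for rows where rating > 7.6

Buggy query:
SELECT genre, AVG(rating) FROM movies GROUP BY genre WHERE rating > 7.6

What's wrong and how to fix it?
Bug: Row-level WHERE must come before GROUP BY in the clause order

Fix: Move the WHERE clause before GROUP BY

Corrected query:
SELECT genre, AVG(rating) FROM movies WHERE rating > 7.6 GROUP BY genre

Result:
genre  | AVG(rating)
-------+------------
Comedy | 8.75       
Horror | 8          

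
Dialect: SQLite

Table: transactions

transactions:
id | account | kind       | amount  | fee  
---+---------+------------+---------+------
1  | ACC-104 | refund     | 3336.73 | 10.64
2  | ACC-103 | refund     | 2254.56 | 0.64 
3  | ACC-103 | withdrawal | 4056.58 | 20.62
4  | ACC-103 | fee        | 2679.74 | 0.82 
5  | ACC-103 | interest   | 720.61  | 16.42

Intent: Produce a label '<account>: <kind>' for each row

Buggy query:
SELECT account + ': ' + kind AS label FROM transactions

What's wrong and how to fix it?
Bug: '+' is numeric addition; on text columns SQLite converts them to 0 instead of concatenating

Fix: Replace + with || to concatenate text

Corrected query:
SELECT account || ': ' || kind AS label FROM transactions

Result:
label              
-------------------
ACC-104: refund    
ACC-103: refund    
ACC-103: withdrawal
ACC-103: fee       
ACC-103: interest  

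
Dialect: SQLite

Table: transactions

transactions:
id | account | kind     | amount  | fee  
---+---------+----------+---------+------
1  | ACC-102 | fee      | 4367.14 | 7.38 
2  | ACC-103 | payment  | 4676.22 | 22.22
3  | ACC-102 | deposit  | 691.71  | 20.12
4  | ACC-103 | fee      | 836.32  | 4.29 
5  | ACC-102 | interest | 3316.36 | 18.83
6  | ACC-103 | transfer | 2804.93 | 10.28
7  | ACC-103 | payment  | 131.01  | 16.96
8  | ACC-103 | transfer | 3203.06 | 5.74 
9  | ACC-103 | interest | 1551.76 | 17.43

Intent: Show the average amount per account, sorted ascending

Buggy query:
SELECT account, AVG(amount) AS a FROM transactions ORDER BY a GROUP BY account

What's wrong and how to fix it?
Bug: GROUP BY must precede ORDER BY

Fix: Reorder: SELECT … FROM … GROUP BY … ORDER BY …

Corrected query:
SELECT account, AVG(amount) AS a FROM transactions GROUP BY account ORDER BY a

Result:
account | a          
--------+------------
ACC-103 | 2200.55    
ACC-102 | 2791.736667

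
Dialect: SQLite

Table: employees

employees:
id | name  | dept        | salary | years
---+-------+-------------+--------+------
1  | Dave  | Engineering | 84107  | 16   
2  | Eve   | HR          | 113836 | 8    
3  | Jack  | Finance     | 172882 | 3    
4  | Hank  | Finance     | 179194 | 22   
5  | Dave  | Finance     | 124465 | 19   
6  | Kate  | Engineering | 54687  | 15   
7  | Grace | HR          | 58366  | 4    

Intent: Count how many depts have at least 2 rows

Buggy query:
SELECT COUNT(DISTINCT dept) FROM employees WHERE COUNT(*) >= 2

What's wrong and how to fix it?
Bug: WHERE filters individual rows, not groups, so a group-level COUNT is invalid there

Fix: Use a subquery that GROUPs and filters with HAVING, then count its rows

Corrected query:
SELECT COUNT(*) FROM (SELECT dept FROM employees GROUP BY dept HAVING COUNT(*) >= 2)

Result:
COUNT(*)
--------
3       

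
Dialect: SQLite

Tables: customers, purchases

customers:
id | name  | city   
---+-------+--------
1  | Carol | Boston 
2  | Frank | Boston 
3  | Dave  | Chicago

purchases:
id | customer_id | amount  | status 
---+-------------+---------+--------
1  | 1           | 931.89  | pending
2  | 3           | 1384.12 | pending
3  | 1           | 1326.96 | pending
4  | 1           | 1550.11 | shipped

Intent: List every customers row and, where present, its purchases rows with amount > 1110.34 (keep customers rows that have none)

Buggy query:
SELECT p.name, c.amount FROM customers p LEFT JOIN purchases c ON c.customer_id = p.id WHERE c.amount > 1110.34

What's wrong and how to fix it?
Bug: A WHERE condition on the right-hand table after LEFT JOIN drops unmatched parents

Fix: Move the right-table condition into the ON clause so unmatched parents are kept

Corrected query:
SELECT p.name, c.amount FROM customers p LEFT JOIN purchases c ON c.customer_id = p.id AND c.amount > 1110.34

Result:
name  | amount 
------+--------
Carol | 1326.96
Carol | 1550.11
Frank | NULL   
Dave  | 1384.12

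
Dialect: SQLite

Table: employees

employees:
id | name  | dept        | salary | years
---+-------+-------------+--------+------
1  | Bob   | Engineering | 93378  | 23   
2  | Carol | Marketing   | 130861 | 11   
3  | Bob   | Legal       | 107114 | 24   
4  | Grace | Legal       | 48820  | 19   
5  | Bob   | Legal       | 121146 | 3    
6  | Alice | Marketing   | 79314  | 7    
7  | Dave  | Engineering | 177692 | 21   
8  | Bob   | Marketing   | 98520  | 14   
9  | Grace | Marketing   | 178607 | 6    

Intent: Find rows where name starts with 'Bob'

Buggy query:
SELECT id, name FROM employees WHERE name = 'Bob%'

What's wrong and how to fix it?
Bug: '=' compares the literal string including the % character; pattern matching needs LIKE

Fix: Use LIKE for wildcard pattern matching

Corrected query:
SELECT id, name FROM employees WHERE name LIKE 'Bob%'

Result:
id | name
---+-----
1  | Bob 
3  | Bob 
5  | Bob 
8  | Bob 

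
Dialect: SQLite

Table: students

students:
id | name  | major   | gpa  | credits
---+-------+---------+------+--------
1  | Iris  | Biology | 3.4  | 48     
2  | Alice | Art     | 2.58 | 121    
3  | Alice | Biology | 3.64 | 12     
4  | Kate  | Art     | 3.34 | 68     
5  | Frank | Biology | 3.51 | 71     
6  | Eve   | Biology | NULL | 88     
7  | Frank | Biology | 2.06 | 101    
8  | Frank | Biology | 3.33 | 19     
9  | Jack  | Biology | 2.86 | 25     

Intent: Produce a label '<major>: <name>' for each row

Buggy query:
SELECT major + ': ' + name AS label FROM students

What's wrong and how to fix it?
Bug: '+' is numeric addition; on text columns SQLite converts them to 0 instead of concatenating

Fix: Replace + with || to concatenate text

Corrected query:
SELECT major || ': ' || name AS label FROM students

Result:
label         
--------------
Biology: Iris 
Art: Alice    
Biology: Alice
Art: Kate     
Biology: Frank
Biology: Eve  
Biology: Frank
Biology: Frank
Biology: Jack 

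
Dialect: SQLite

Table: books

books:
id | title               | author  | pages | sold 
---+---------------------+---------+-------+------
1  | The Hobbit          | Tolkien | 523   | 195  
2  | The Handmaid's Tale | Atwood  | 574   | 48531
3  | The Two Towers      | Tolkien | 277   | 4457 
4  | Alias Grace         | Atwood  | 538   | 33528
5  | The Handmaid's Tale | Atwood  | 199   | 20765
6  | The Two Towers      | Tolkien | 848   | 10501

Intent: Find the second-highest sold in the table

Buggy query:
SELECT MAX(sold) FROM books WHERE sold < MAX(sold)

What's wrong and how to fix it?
Bug: MAX(sold) on the right of the comparison is an aggregate-in-WHERE error

Fix: Put the inner MAX in a scalar subquery

Corrected query:
SELECT MAX(sold) FROM books WHERE sold < (SELECT MAX(sold) FROM books)

Result:
MAX(sold)
---------
33528    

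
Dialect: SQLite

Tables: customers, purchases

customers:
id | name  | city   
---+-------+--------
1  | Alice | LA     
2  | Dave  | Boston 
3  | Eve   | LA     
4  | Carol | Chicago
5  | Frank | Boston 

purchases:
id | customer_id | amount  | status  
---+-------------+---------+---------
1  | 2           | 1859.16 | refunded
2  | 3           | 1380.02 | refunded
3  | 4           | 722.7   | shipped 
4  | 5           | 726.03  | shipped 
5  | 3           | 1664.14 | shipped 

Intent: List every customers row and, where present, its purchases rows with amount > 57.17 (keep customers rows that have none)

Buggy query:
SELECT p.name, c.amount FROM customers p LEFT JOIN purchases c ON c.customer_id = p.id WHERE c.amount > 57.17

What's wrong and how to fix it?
Bug: Filtering c.amount in WHERE discards the NULL rows produced by LEFT JOIN, turning it into an inner join

Fix: Put 'c.amount > 57.17' in the JOIN's ON clause instead of WHERE

Corrected query:
SELECT p.name, c.amount FROM customers p LEFT JOIN purchases c ON c.customer_id = p.id AND c.amount > 57.17

Result:
name  | amount 
------+--------
Alice | NULL   
Dave  | 1859.16
Eve   | 1380.02
Eve   | 1664.14
Carol | 722.7  
Frank | 726.03 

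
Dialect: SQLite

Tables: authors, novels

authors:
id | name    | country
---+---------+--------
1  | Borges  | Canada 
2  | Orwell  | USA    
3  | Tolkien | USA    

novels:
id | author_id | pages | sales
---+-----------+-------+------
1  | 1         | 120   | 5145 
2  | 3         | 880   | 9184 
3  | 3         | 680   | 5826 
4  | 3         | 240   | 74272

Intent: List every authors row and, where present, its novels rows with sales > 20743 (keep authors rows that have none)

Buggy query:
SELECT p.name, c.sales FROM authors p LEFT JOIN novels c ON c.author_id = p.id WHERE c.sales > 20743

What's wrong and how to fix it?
Bug: Filtering c.sales in WHERE discards the NULL rows produced by LEFT JOIN, turning it into an inner join

Fix: Put 'c.sales > 20743' in the JOIN's ON clause instead of WHERE

Corrected query:
SELECT p.name, c.sales FROM authors p LEFT JOIN novels c ON c.author_id = p.id AND c.sales > 20743

Result:
name    | sales
--------+------
Borges  | NULL 
Orwell  | NULL 
Tolkien | 74272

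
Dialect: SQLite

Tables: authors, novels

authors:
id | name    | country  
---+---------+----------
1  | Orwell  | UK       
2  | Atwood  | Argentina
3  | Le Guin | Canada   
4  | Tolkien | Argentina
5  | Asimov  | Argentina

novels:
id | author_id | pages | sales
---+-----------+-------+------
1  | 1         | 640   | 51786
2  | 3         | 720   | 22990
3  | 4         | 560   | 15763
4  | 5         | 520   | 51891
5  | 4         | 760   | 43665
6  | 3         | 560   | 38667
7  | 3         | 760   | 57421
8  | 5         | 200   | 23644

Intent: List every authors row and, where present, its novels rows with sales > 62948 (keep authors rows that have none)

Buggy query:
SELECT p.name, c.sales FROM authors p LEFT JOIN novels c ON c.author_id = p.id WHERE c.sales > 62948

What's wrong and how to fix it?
Bug: Filtering c.sales in WHERE discards the NULL rows produced by LEFT JOIN, turning it into an inner join

Fix: Move the right-table condition into the ON clause so unmatched parents are kept

Corrected query:
SELECT p.name, c.sales FROM authors p LEFT JOIN novels c ON c.author_id = p.id AND c.sales > 62948

Result:
name    | sales
--------+------
Orwell  | NULL 
Atwood  | NULL 
Le Guin | NULL 
Tolkien | NULL 
Asimov  | NULL 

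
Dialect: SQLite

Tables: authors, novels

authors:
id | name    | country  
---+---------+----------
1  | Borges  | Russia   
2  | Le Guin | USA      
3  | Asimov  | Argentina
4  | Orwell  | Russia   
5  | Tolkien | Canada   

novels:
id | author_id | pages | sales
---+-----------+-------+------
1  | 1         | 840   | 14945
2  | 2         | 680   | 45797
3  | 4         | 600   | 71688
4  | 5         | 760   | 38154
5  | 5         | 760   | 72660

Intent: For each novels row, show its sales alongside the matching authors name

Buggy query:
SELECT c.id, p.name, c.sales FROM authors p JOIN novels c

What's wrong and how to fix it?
Bug: JOIN with no ON clause produces a cartesian product; every novels row pairs with every authors row

Fix: Add ON c.author_id = p.id to the JOIN

Corrected query:
SELECT c.id, p.name, c.sales FROM authors p JOIN novels c ON c.author_id = p.id

Result:
id | name    | sales
---+---------+------
1  | Borges  | 14945
2  | Le Guin | 45797
3  | Orwell  | 71688
4  | Tolkien | 38154
5  | Tolkien | 72660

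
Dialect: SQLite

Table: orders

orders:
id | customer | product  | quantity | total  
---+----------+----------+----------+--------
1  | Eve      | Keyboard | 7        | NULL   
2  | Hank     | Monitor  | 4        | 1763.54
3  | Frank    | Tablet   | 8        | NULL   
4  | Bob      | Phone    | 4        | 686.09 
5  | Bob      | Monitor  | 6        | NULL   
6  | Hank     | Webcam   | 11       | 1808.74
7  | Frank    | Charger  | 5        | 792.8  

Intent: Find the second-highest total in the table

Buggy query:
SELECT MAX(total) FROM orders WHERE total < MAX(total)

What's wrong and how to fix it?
Bug: The inner MAX is an aggregate inside WHERE, which is not allowed

Fix: Put the inner MAX in a scalar subquery

Corrected query:
SELECT MAX(total) FROM orders WHERE total < (SELECT MAX(total) FROM orders)

Result:
MAX(total)
----------
1763.54   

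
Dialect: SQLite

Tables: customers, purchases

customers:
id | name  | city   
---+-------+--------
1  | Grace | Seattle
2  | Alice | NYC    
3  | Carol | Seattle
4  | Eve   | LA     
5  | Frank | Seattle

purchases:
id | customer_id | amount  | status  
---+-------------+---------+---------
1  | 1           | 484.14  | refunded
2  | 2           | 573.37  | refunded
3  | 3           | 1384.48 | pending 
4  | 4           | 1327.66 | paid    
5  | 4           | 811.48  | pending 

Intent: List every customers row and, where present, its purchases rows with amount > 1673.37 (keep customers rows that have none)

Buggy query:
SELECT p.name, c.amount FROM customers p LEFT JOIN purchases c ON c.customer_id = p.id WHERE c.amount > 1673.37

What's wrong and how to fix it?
Bug: A WHERE condition on the right-hand table after LEFT JOIN drops unmatched parents

Fix: Put 'c.amount > 1673.37' in the JOIN's ON clause instead of WHERE

Corrected query:
SELECT p.name, c.amount FROM customers p LEFT JOIN purchases c ON c.customer_id = p.id AND c.amount > 1673.37

Result:
name  | amount
------+-------
Grace | NULL  
Alice | NULL  
Carol | NULL  
Eve   | NULL  
Frank | NULL  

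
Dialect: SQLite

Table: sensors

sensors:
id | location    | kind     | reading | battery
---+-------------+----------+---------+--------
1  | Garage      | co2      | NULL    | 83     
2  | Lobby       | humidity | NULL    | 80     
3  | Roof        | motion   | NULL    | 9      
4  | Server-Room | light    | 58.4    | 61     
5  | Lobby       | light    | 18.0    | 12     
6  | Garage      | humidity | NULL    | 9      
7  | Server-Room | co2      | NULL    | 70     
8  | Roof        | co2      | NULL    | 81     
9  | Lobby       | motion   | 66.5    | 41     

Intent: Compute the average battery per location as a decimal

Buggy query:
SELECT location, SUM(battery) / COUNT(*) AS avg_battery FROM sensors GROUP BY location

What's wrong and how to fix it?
Bug: SUM(battery) and COUNT(*) are both integers; the division truncates the fractional part

Fix: Cast one side to REAL so the division keeps the fractional part

Corrected query:
SELECT location, SUM(battery) * 1.0 / COUNT(*) AS avg_battery FROM sensors GROUP BY location

Result:
location    | avg_battery
------------+------------
Garage      | 46         
Lobby       | 44.333333  
Roof        | 45         
Server-Room | 65.5       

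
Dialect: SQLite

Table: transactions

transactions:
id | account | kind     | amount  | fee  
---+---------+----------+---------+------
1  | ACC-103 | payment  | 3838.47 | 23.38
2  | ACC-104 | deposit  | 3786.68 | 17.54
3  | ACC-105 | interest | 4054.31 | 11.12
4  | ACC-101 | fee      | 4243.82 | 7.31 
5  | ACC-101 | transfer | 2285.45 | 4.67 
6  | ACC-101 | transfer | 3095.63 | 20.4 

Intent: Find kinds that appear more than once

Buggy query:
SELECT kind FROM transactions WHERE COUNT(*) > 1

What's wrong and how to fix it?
Bug: COUNT(*) is an aggregate and cannot be used in WHERE

Fix: Group first, then use HAVING for the count condition

Corrected query:
SELECT kind FROM transactions GROUP BY kind HAVING COUNT(*) > 1

Result:
kind    
--------
transfer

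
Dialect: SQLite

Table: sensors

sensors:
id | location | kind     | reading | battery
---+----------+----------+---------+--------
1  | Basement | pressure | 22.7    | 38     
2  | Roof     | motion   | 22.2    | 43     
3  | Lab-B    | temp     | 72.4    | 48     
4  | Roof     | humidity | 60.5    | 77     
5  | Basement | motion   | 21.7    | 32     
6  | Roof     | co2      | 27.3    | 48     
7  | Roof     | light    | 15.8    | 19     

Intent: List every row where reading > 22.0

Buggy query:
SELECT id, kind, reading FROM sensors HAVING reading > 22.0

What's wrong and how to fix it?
Bug: This is a non-aggregate query (no GROUP BY, no aggregates), so in SQLite the HAVING clause is invalid here; a row-level condition belongs in WHERE

Fix: Use WHERE for row-level filtering

Corrected query:
SELECT id, kind, reading FROM sensors WHERE reading > 22.0

Result:
id | kind     | reading
---+----------+--------
1  | pressure | 22.7   
2  | motion   | 22.2   
3  | temp     | 72.4   
4  | humidity | 60.5   
6  | co2      | 27.3   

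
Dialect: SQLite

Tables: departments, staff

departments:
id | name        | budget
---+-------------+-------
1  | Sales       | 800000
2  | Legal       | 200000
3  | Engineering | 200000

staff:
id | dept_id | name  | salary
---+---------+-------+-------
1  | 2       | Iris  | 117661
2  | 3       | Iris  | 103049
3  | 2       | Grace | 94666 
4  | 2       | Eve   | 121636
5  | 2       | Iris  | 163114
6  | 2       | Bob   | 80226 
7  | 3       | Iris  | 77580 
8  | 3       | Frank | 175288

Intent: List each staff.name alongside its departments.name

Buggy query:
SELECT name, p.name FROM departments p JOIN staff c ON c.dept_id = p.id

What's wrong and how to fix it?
Bug: Both tables have a 'name' column; the unqualified reference is ambiguous

Fix: Prefix ambiguous columns with the table alias

Corrected query:
SELECT c.name, p.name FROM departments p JOIN staff c ON c.dept_id = p.id

Result:
name  | name       
------+------------
Iris  | Legal      
Iris  | Engineering
Grace | Legal      
Eve   | Legal      
Iris  | Legal      
Bob   | Legal      
Iris  | Engineering
Frank | Engineering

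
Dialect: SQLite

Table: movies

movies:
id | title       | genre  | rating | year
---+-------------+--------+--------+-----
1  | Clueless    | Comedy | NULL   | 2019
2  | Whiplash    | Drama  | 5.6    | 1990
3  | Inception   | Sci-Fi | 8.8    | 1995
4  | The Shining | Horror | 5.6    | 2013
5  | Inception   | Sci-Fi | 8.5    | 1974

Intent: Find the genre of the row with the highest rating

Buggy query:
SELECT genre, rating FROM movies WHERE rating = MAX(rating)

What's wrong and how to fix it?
Bug: MAX(rating) is an aggregate and cannot be used directly in WHERE

Fix: Use a subquery: WHERE rating = (SELECT MAX(rating) FROM movies)

Corrected query:
SELECT genre, rating FROM movies WHERE rating = (SELECT MAX(rating) FROM movies)

Result:
genre  | rating
-------+-------
Sci-Fi | 8.8   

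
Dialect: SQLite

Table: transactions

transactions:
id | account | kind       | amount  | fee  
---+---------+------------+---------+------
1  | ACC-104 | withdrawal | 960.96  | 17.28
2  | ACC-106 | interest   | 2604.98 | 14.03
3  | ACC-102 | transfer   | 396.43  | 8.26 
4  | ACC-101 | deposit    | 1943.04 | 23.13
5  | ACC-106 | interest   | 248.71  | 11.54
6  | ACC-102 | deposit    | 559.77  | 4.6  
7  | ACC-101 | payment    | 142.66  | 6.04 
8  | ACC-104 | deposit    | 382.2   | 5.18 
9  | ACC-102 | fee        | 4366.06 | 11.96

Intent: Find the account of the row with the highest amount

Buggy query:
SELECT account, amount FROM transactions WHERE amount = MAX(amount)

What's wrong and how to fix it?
Bug: MAX(amount) is an aggregate and cannot be used directly in WHERE

Fix: Use a subquery: WHERE amount = (SELECT MAX(amount) FROM transactions)

Corrected query:
SELECT account, amount FROM transactions WHERE amount = (SELECT MAX(amount) FROM transactions)

Result:
account | amount 
--------+--------
ACC-102 | 4366.06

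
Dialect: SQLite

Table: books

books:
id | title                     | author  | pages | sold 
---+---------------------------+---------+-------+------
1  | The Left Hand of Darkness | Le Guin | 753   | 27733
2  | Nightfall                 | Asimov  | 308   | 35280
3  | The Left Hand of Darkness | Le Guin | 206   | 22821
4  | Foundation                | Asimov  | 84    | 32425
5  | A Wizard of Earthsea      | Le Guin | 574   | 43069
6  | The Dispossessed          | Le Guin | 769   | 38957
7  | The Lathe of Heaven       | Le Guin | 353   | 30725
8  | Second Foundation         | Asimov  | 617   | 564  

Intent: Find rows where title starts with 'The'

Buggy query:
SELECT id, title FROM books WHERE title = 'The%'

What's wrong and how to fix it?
Bug: '=' compares the literal string including the % character; pattern matching needs LIKE

Fix: Replace '=' with LIKE so 'The%' is treated as a pattern

Corrected query:
SELECT id, title FROM books WHERE title LIKE 'The%'

Result:
id | title                    
---+--------------------------
1  | The Left Hand of Darkness
3  | The Left Hand of Darkness
6  | The Dispossessed         
7  | The Lathe of Heaven      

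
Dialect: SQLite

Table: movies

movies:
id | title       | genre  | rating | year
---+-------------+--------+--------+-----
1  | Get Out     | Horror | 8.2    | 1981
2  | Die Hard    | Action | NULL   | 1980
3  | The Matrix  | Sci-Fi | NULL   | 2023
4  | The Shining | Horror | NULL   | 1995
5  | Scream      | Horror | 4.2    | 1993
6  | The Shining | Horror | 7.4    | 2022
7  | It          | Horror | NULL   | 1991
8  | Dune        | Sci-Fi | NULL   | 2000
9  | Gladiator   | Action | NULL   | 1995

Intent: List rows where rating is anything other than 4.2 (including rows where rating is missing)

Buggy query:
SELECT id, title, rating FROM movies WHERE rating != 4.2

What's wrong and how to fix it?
Bug: Inequality against NULL is unknown, not true; rows with NULL are dropped

Fix: Add an explicit OR rating IS NULL to include the missing-value rows

Corrected query:
SELECT id, title, rating FROM movies WHERE rating != 4.2 OR rating IS NULL

Result:
id | title       | rating
---+-------------+-------
1  | Get Out     | 8.2   
2  | Die Hard    | NULL  
3  | The Matrix  | NULL  
4  | The Shining | NULL  
6  | The Shining | 7.4   
7  | It          | NULL  
8  | Dune        | NULL  
9  | Gladiator   | NULL  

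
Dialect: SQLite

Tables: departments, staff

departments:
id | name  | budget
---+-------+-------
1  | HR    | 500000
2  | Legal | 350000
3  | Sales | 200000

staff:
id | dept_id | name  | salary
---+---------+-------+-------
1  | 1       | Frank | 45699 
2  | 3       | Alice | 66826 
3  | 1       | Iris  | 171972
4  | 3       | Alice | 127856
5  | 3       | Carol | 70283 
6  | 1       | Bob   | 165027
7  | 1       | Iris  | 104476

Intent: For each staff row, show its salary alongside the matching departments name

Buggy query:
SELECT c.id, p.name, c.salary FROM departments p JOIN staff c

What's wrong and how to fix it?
Bug: JOIN with no ON clause produces a cartesian product; every staff row pairs with every departments row

Fix: Add ON c.dept_id = p.id to the JOIN

Corrected query:
SELECT c.id, p.name, c.salary FROM departments p JOIN staff c ON c.dept_id = p.id

Result:
id | name  | salary
---+-------+-------
1  | HR    | 45699 
2  | Sales | 66826 
3  | HR    | 171972
4  | Sales | 127856
5  | Sales | 70283 
6  | HR    | 165027
7  | HR    | 104476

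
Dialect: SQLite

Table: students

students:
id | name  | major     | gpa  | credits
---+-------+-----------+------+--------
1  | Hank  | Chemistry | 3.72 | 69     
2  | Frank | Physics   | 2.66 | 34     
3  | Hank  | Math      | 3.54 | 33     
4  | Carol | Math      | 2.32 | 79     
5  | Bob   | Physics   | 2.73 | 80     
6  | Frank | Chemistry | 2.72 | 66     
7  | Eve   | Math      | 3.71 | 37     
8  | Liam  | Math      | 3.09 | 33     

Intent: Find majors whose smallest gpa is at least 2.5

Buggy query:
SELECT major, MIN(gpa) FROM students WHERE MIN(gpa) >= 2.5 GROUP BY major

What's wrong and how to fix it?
Bug: MIN() in WHERE is a misuse of aggregate

Fix: Replace WHERE with HAVING after the GROUP BY

Corrected query:
SELECT major, MIN(gpa) FROM students GROUP BY major HAVING MIN(gpa) >= 2.5

Result:
major     | MIN(gpa)
----------+---------
Chemistry | 2.72    
Physics   | 2.66    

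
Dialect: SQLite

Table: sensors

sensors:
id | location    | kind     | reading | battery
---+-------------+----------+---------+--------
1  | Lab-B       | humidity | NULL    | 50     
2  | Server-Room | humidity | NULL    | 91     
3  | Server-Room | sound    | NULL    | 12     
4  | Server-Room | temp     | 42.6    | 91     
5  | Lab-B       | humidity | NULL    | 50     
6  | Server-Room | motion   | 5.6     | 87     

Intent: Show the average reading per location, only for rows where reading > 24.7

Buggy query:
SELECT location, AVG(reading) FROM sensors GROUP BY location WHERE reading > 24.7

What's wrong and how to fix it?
Bug: WHERE cannot follow GROUP BY

Fix: Place WHERE between FROM and GROUP BY

Corrected query:
SELECT location, AVG(reading) FROM sensors WHERE reading > 24.7 GROUP BY location

Result:
location    | AVG(reading)
------------+-------------
Server-Room | 42.6        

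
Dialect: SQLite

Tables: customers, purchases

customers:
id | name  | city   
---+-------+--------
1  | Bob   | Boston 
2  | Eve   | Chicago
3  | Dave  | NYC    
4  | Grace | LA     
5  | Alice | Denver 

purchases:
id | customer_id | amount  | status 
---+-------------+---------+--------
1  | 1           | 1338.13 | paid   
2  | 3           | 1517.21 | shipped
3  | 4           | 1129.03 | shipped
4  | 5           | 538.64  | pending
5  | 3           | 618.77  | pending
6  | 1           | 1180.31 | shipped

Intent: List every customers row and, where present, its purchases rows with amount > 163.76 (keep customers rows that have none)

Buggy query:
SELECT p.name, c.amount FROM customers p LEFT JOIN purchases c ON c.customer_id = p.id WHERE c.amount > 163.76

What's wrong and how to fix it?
Bug: A WHERE condition on the right-hand table after LEFT JOIN drops unmatched parents

Fix: Move the right-table condition into the ON clause so unmatched parents are kept

Corrected query:
SELECT p.name, c.amount FROM customers p LEFT JOIN purchases c ON c.customer_id = p.id AND c.amount > 163.76

Result:
name  | amount 
------+--------
Bob   | 1180.31
Bob   | 1338.13
Eve   | NULL   
Dave  | 618.77 
Dave  | 1517.21
Grace | 1129.03
Alice | 538.64 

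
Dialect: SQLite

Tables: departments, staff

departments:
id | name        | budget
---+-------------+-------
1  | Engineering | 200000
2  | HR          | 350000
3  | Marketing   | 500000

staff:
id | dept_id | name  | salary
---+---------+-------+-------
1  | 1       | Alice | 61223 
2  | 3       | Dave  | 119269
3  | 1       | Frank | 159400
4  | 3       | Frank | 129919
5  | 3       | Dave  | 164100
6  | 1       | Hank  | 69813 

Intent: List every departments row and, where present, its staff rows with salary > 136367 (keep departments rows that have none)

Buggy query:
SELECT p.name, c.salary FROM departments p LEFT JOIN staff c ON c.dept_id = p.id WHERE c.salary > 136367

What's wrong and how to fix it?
Bug: Filtering c.salary in WHERE discards the NULL rows produced by LEFT JOIN, turning it into an inner join

Fix: Move the right-table condition into the ON clause so unmatched parents are kept

Corrected query:
SELECT p.name, c.salary FROM departments p LEFT JOIN staff c ON c.dept_id = p.id AND c.salary > 136367

Result:
name        | salary
------------+-------
Engineering | 159400
HR          | NULL  
Marketing   | 164100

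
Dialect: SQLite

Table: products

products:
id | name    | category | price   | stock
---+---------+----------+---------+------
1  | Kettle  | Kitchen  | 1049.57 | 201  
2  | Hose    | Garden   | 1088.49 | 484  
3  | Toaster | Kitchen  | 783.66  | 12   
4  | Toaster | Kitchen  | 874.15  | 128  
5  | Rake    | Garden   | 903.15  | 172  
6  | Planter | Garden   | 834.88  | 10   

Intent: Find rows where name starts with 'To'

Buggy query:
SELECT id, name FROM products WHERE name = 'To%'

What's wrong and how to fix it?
Bug: Wildcards only work with LIKE; '=' treats '%' as a literal character

Fix: Replace '=' with LIKE so 'To%' is treated as a pattern

Corrected query:
SELECT id, name FROM products WHERE name LIKE 'To%'

Result:
id | name   
---+--------
3  | Toaster
4  | Toaster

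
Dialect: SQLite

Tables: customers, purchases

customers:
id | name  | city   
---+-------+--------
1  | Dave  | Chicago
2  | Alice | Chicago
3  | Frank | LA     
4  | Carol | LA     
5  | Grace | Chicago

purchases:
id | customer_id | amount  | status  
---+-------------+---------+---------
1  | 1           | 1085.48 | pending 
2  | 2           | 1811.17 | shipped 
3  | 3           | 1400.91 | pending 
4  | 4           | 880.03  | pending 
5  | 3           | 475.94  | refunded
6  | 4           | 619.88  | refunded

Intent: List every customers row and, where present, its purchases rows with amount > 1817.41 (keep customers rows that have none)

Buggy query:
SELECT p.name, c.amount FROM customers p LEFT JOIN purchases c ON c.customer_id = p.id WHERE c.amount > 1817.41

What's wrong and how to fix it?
Bug: A WHERE condition on the right-hand table after LEFT JOIN drops unmatched parents

Fix: Put 'c.amount > 1817.41' in the JOIN's ON clause instead of WHERE

Corrected query:
SELECT p.name, c.amount FROM customers p LEFT JOIN purchases c ON c.customer_id = p.id AND c.amount > 1817.41

Result:
name  | amount
------+-------
Dave  | NULL  
Alice | NULL  
Frank | NULL  
Carol | NULL  
Grace | NULL  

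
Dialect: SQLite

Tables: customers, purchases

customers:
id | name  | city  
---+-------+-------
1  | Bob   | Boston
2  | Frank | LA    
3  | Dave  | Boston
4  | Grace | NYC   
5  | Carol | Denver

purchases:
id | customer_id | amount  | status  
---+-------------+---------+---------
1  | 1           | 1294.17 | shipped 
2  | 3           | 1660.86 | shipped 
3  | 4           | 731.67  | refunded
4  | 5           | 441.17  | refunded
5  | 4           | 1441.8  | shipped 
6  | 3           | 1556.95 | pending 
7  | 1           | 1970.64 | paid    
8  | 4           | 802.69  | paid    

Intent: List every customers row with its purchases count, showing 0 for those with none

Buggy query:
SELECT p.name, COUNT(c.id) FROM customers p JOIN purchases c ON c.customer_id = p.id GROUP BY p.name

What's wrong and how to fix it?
Bug: An inner join excludes parents with zero children

Fix: Use LEFT JOIN so parents without children still appear (COUNT(c.id) gives 0)

Corrected query:
SELECT p.name, COUNT(c.id) FROM customers p LEFT JOIN purchases c ON c.customer_id = p.id GROUP BY p.name

Result:
name  | COUNT(c.id)
------+------------
Bob   | 2          
Carol | 1          
Dave  | 2          
Frank | 0          
Grace | 3          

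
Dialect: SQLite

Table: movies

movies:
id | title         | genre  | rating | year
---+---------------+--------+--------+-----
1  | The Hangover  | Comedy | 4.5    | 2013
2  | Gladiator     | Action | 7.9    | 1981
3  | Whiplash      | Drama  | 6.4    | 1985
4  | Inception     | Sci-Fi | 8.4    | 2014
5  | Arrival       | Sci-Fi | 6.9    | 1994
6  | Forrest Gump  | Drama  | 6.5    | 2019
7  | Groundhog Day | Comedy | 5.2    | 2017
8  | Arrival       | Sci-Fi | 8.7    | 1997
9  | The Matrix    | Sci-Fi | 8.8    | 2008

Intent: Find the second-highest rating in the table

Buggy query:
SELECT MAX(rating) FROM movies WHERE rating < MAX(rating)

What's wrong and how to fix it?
Bug: MAX(rating) on the right of the comparison is an aggregate-in-WHERE error

Fix: Compute the overall MAX in a subquery, then take MAX of rows below it

Corrected query:
SELECT MAX(rating) FROM movies WHERE rating < (SELECT MAX(rating) FROM movies)

Result:
MAX(rating)
-----------
8.7        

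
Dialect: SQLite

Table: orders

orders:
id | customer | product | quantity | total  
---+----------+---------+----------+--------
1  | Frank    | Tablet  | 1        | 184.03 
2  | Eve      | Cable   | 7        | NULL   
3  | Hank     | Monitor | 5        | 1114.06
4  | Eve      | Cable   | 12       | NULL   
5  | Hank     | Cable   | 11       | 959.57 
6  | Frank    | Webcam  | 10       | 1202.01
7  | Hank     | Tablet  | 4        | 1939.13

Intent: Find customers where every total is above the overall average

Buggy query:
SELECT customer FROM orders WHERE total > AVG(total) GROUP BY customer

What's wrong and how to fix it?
Bug: AVG() is an aggregate; it can't sit directly in WHERE

Fix: Compute the overall average in a scalar subquery and compare each group's MIN against it in HAVING

Corrected query:
SELECT customer FROM orders GROUP BY customer HAVING MIN(total) > (SELECT AVG(total) FROM orders)

Result:
(no rows)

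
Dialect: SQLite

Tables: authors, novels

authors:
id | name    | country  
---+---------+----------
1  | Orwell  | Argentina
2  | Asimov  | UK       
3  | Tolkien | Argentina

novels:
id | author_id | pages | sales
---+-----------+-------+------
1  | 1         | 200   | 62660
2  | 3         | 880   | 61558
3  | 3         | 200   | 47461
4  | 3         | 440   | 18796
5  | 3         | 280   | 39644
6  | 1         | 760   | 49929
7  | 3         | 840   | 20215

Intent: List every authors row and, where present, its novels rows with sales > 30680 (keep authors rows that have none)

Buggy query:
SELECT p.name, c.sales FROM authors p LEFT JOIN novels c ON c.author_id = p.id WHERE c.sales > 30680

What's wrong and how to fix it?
Bug: Filtering c.sales in WHERE discards the NULL rows produced by LEFT JOIN, turning it into an inner join

Fix: Put 'c.sales > 30680' in the JOIN's ON clause instead of WHERE

Corrected query:
SELECT p.name, c.sales FROM authors p LEFT JOIN novels c ON c.author_id = p.id AND c.sales > 30680

Result:
name    | sales
--------+------
Orwell  | 49929
Orwell  | 62660
Asimov  | NULL 
Tolkien | 39644
Tolkien | 47461
Tolkien | 61558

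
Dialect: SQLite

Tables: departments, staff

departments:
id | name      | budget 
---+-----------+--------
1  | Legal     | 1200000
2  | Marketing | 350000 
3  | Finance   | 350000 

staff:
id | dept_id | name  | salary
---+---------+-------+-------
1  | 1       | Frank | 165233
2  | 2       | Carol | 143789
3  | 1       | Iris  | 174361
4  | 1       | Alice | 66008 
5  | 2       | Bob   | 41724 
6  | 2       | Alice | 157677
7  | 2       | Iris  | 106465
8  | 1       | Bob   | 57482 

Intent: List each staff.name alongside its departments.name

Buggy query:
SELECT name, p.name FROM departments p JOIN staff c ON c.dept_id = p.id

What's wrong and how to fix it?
Bug: 'name' exists in both joined tables, so the database can't tell which one is meant

Fix: Prefix ambiguous columns with the table alias

Corrected query:
SELECT c.name, p.name FROM departments p JOIN staff c ON c.dept_id = p.id

Result:
name  | name     
------+----------
Frank | Legal    
Carol | Marketing
Iris  | Legal    
Alice | Legal    
Bob   | Marketing
Alice | Marketing
Iris  | Marketing
Bob   | Legal    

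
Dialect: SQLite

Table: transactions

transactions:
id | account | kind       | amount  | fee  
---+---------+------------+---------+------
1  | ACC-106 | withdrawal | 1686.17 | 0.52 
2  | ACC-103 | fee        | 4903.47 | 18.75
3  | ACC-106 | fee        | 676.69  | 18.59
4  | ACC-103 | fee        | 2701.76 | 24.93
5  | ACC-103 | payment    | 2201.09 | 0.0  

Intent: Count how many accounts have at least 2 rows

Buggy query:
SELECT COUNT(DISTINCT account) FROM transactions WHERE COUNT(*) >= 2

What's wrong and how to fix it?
Bug: WHERE filters individual rows, not groups, so a group-level COUNT is invalid there

Fix: Group first with HAVING COUNT(*) >= 2, then COUNT the resulting groups

Corrected query:
SELECT COUNT(*) FROM (SELECT account FROM transactions GROUP BY account HAVING COUNT(*) >= 2)

Result:
COUNT(*)
--------
2       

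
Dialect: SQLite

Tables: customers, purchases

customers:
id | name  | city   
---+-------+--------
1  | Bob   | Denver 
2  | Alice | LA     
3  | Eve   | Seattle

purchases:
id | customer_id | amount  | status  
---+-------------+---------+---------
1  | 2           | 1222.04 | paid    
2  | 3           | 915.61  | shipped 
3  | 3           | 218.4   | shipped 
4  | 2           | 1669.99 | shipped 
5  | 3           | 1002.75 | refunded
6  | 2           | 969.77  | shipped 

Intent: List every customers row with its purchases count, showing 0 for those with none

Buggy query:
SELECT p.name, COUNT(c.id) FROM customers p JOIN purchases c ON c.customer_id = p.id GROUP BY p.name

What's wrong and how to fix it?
Bug: INNER JOIN drops customers rows that have no matching purchases rows

Fix: Use LEFT JOIN so parents without children still appear (COUNT(c.id) gives 0)

Corrected query:
SELECT p.name, COUNT(c.id) FROM customers p LEFT JOIN purchases c ON c.customer_id = p.id GROUP BY p.name

Result:
name  | COUNT(c.id)
------+------------
Alice | 3          
Bob   | 0          
Eve   | 3          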